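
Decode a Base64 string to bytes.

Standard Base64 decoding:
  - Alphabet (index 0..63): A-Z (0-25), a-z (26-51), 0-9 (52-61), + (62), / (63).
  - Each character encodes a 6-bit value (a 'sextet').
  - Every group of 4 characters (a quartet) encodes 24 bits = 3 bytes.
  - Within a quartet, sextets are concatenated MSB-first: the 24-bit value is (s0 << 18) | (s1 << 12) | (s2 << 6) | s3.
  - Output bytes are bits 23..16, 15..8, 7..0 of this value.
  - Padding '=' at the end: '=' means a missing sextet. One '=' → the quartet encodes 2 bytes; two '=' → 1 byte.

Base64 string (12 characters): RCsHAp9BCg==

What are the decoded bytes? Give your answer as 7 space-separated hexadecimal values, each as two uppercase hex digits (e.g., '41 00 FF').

After char 0 ('R'=17): chars_in_quartet=1 acc=0x11 bytes_emitted=0
After char 1 ('C'=2): chars_in_quartet=2 acc=0x442 bytes_emitted=0
After char 2 ('s'=44): chars_in_quartet=3 acc=0x110AC bytes_emitted=0
After char 3 ('H'=7): chars_in_quartet=4 acc=0x442B07 -> emit 44 2B 07, reset; bytes_emitted=3
After char 4 ('A'=0): chars_in_quartet=1 acc=0x0 bytes_emitted=3
After char 5 ('p'=41): chars_in_quartet=2 acc=0x29 bytes_emitted=3
After char 6 ('9'=61): chars_in_quartet=3 acc=0xA7D bytes_emitted=3
After char 7 ('B'=1): chars_in_quartet=4 acc=0x29F41 -> emit 02 9F 41, reset; bytes_emitted=6
After char 8 ('C'=2): chars_in_quartet=1 acc=0x2 bytes_emitted=6
After char 9 ('g'=32): chars_in_quartet=2 acc=0xA0 bytes_emitted=6
Padding '==': partial quartet acc=0xA0 -> emit 0A; bytes_emitted=7

Answer: 44 2B 07 02 9F 41 0A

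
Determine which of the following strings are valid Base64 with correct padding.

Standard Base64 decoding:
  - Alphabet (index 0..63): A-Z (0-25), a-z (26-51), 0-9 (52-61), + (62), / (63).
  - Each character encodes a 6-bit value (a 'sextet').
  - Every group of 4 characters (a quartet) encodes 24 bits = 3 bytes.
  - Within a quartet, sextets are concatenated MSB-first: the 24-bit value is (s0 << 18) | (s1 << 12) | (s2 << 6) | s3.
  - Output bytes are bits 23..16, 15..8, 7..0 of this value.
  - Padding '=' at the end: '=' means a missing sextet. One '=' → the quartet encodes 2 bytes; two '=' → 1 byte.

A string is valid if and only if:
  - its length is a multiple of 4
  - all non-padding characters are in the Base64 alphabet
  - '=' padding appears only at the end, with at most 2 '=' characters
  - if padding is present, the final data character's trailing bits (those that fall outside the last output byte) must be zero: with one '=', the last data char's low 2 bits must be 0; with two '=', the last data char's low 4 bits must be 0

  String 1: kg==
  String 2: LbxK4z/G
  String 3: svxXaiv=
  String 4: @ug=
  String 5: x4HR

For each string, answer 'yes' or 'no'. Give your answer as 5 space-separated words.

String 1: 'kg==' → valid
String 2: 'LbxK4z/G' → valid
String 3: 'svxXaiv=' → invalid (bad trailing bits)
String 4: '@ug=' → invalid (bad char(s): ['@'])
String 5: 'x4HR' → valid

Answer: yes yes no no yes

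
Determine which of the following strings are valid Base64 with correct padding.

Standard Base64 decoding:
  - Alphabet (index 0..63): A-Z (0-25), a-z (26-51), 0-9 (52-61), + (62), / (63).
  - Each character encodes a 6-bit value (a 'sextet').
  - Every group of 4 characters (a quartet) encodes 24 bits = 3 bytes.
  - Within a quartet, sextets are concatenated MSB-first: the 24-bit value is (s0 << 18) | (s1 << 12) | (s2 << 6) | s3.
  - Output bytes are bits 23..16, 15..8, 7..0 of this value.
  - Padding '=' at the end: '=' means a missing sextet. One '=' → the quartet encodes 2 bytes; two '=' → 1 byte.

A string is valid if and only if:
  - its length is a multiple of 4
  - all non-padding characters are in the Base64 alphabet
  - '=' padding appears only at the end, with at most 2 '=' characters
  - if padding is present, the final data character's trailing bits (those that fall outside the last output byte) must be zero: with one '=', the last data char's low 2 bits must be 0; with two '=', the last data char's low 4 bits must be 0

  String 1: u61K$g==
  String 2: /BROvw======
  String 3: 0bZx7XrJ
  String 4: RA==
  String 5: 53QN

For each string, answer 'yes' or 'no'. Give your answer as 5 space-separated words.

Answer: no no yes yes yes

Derivation:
String 1: 'u61K$g==' → invalid (bad char(s): ['$'])
String 2: '/BROvw======' → invalid (6 pad chars (max 2))
String 3: '0bZx7XrJ' → valid
String 4: 'RA==' → valid
String 5: '53QN' → valid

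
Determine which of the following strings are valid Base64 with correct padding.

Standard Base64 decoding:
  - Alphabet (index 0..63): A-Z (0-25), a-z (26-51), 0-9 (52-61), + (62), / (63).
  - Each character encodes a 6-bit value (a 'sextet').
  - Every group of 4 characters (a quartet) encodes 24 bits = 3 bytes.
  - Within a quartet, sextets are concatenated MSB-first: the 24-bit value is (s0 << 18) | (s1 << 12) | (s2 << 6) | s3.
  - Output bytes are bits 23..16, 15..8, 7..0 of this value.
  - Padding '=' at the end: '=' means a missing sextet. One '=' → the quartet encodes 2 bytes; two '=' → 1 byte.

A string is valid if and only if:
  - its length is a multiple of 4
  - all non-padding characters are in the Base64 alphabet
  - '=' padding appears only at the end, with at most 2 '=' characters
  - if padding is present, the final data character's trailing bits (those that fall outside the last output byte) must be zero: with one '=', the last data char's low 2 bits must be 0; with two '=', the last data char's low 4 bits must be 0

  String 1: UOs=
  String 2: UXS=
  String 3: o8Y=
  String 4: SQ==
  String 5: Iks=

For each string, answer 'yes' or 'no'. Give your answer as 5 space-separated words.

String 1: 'UOs=' → valid
String 2: 'UXS=' → invalid (bad trailing bits)
String 3: 'o8Y=' → valid
String 4: 'SQ==' → valid
String 5: 'Iks=' → valid

Answer: yes no yes yes yes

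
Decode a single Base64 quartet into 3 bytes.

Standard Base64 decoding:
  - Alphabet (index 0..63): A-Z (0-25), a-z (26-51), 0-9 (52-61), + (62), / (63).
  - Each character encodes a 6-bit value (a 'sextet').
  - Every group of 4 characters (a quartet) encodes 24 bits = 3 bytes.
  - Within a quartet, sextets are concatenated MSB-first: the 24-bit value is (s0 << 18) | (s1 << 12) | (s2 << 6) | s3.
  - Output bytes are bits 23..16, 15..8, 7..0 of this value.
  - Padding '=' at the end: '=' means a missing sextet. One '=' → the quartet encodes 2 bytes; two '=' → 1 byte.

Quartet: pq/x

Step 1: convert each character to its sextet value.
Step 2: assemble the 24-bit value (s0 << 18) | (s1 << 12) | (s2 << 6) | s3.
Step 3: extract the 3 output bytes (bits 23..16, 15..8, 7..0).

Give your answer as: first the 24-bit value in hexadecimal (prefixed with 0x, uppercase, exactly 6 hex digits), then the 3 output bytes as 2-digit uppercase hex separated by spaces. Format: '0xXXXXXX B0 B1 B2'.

Answer: 0xA6AFF1 A6 AF F1

Derivation:
Sextets: p=41, q=42, /=63, x=49
24-bit: (41<<18) | (42<<12) | (63<<6) | 49
      = 0xA40000 | 0x02A000 | 0x000FC0 | 0x000031
      = 0xA6AFF1
Bytes: (v>>16)&0xFF=A6, (v>>8)&0xFF=AF, v&0xFF=F1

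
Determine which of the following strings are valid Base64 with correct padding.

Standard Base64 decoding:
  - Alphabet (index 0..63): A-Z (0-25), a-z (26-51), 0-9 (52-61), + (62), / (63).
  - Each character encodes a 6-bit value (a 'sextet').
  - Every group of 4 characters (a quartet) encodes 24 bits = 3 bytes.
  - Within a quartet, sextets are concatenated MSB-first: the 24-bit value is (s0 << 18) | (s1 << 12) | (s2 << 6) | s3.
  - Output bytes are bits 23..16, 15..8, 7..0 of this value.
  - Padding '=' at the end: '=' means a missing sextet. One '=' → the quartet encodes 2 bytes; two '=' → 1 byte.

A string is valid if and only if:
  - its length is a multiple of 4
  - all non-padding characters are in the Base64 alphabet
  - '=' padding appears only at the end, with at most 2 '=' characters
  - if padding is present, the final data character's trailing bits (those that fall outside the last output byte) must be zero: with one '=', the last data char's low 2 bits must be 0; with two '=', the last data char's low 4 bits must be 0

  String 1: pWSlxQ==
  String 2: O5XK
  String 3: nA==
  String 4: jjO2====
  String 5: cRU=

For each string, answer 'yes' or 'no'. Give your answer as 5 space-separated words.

String 1: 'pWSlxQ==' → valid
String 2: 'O5XK' → valid
String 3: 'nA==' → valid
String 4: 'jjO2====' → invalid (4 pad chars (max 2))
String 5: 'cRU=' → valid

Answer: yes yes yes no yes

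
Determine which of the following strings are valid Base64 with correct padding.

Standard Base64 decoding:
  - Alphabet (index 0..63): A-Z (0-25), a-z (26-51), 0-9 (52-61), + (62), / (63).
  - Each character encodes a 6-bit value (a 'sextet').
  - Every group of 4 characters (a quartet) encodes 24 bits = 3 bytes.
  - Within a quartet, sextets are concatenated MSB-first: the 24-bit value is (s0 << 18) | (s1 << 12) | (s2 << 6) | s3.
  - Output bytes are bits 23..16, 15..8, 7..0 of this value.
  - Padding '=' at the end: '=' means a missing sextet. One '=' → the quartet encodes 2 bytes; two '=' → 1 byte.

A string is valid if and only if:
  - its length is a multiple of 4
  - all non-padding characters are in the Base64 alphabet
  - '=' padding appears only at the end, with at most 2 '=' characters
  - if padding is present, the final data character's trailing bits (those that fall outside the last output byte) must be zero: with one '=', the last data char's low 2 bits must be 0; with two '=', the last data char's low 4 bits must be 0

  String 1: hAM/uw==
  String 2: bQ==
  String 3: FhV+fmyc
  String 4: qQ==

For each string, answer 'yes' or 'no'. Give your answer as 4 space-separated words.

Answer: yes yes yes yes

Derivation:
String 1: 'hAM/uw==' → valid
String 2: 'bQ==' → valid
String 3: 'FhV+fmyc' → valid
String 4: 'qQ==' → valid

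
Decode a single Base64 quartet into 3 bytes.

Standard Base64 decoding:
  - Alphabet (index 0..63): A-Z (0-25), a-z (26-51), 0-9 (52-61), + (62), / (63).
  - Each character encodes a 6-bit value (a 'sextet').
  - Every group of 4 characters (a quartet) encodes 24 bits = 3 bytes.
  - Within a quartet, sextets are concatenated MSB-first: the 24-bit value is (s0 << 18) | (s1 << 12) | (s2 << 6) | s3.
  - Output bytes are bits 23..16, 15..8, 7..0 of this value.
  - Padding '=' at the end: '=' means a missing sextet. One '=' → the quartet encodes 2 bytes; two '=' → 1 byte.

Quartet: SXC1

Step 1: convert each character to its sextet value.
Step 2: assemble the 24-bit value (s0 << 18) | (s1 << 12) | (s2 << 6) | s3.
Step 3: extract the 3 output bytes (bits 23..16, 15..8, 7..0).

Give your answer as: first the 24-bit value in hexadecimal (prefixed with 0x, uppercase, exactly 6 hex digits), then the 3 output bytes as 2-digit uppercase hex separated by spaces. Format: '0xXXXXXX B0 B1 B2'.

Answer: 0x4970B5 49 70 B5

Derivation:
Sextets: S=18, X=23, C=2, 1=53
24-bit: (18<<18) | (23<<12) | (2<<6) | 53
      = 0x480000 | 0x017000 | 0x000080 | 0x000035
      = 0x4970B5
Bytes: (v>>16)&0xFF=49, (v>>8)&0xFF=70, v&0xFF=B5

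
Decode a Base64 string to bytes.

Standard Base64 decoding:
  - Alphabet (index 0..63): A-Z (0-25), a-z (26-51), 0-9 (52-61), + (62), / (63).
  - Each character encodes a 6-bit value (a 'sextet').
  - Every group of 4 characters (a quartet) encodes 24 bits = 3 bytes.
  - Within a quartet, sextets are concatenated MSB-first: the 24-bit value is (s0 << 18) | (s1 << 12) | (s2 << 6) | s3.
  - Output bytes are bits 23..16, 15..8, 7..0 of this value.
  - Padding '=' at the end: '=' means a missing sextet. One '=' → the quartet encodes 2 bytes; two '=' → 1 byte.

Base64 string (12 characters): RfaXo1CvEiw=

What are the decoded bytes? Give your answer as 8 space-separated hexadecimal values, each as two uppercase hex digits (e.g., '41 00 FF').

Answer: 45 F6 97 A3 50 AF 12 2C

Derivation:
After char 0 ('R'=17): chars_in_quartet=1 acc=0x11 bytes_emitted=0
After char 1 ('f'=31): chars_in_quartet=2 acc=0x45F bytes_emitted=0
After char 2 ('a'=26): chars_in_quartet=3 acc=0x117DA bytes_emitted=0
After char 3 ('X'=23): chars_in_quartet=4 acc=0x45F697 -> emit 45 F6 97, reset; bytes_emitted=3
After char 4 ('o'=40): chars_in_quartet=1 acc=0x28 bytes_emitted=3
After char 5 ('1'=53): chars_in_quartet=2 acc=0xA35 bytes_emitted=3
After char 6 ('C'=2): chars_in_quartet=3 acc=0x28D42 bytes_emitted=3
After char 7 ('v'=47): chars_in_quartet=4 acc=0xA350AF -> emit A3 50 AF, reset; bytes_emitted=6
After char 8 ('E'=4): chars_in_quartet=1 acc=0x4 bytes_emitted=6
After char 9 ('i'=34): chars_in_quartet=2 acc=0x122 bytes_emitted=6
After char 10 ('w'=48): chars_in_quartet=3 acc=0x48B0 bytes_emitted=6
Padding '=': partial quartet acc=0x48B0 -> emit 12 2C; bytes_emitted=8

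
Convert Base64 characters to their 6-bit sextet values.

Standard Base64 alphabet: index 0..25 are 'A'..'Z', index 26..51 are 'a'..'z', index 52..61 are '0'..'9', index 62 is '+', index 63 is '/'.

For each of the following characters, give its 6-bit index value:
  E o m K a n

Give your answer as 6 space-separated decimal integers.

'E': A..Z range, ord('E') − ord('A') = 4
'o': a..z range, 26 + ord('o') − ord('a') = 40
'm': a..z range, 26 + ord('m') − ord('a') = 38
'K': A..Z range, ord('K') − ord('A') = 10
'a': a..z range, 26 + ord('a') − ord('a') = 26
'n': a..z range, 26 + ord('n') − ord('a') = 39

Answer: 4 40 38 10 26 39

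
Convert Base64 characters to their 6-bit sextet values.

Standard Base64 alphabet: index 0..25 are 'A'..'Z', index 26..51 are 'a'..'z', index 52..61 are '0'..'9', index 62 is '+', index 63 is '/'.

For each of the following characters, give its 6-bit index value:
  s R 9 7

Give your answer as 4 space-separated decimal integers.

Answer: 44 17 61 59

Derivation:
's': a..z range, 26 + ord('s') − ord('a') = 44
'R': A..Z range, ord('R') − ord('A') = 17
'9': 0..9 range, 52 + ord('9') − ord('0') = 61
'7': 0..9 range, 52 + ord('7') − ord('0') = 59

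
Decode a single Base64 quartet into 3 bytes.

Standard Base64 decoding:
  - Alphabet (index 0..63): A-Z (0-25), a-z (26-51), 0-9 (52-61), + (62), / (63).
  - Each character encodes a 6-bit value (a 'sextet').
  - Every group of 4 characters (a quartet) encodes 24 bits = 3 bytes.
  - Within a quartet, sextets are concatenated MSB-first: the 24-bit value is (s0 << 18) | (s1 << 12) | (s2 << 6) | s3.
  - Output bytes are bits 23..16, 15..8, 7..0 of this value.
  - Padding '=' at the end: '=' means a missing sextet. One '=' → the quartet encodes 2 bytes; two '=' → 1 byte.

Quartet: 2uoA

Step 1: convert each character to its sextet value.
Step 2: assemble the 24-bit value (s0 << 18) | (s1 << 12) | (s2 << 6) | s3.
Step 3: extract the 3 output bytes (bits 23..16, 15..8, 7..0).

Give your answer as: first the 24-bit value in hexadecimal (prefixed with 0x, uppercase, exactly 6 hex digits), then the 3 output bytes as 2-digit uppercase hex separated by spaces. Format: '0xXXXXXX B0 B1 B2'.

Sextets: 2=54, u=46, o=40, A=0
24-bit: (54<<18) | (46<<12) | (40<<6) | 0
      = 0xD80000 | 0x02E000 | 0x000A00 | 0x000000
      = 0xDAEA00
Bytes: (v>>16)&0xFF=DA, (v>>8)&0xFF=EA, v&0xFF=00

Answer: 0xDAEA00 DA EA 00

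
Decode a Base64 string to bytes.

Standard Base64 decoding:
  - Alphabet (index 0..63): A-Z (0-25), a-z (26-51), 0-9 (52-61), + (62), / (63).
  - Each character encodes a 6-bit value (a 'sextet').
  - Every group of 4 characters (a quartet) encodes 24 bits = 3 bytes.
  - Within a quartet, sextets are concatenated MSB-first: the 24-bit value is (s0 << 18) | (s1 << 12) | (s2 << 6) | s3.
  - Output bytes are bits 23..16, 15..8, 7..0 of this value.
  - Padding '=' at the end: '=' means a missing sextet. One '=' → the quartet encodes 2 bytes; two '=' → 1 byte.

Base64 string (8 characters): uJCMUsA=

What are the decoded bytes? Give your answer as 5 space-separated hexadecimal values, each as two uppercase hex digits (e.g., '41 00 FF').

Answer: B8 90 8C 52 C0

Derivation:
After char 0 ('u'=46): chars_in_quartet=1 acc=0x2E bytes_emitted=0
After char 1 ('J'=9): chars_in_quartet=2 acc=0xB89 bytes_emitted=0
After char 2 ('C'=2): chars_in_quartet=3 acc=0x2E242 bytes_emitted=0
After char 3 ('M'=12): chars_in_quartet=4 acc=0xB8908C -> emit B8 90 8C, reset; bytes_emitted=3
After char 4 ('U'=20): chars_in_quartet=1 acc=0x14 bytes_emitted=3
After char 5 ('s'=44): chars_in_quartet=2 acc=0x52C bytes_emitted=3
After char 6 ('A'=0): chars_in_quartet=3 acc=0x14B00 bytes_emitted=3
Padding '=': partial quartet acc=0x14B00 -> emit 52 C0; bytes_emitted=5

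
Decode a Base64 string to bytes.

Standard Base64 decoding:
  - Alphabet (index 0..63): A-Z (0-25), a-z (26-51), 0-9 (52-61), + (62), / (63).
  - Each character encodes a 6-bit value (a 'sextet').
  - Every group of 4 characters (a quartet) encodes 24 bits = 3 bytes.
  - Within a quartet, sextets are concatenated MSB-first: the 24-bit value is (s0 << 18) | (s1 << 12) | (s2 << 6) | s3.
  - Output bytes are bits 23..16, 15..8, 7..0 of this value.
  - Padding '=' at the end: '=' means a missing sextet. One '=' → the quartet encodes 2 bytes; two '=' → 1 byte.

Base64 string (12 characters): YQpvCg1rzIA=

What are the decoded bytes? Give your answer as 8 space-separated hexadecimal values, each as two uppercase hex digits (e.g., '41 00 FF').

After char 0 ('Y'=24): chars_in_quartet=1 acc=0x18 bytes_emitted=0
After char 1 ('Q'=16): chars_in_quartet=2 acc=0x610 bytes_emitted=0
After char 2 ('p'=41): chars_in_quartet=3 acc=0x18429 bytes_emitted=0
After char 3 ('v'=47): chars_in_quartet=4 acc=0x610A6F -> emit 61 0A 6F, reset; bytes_emitted=3
After char 4 ('C'=2): chars_in_quartet=1 acc=0x2 bytes_emitted=3
After char 5 ('g'=32): chars_in_quartet=2 acc=0xA0 bytes_emitted=3
After char 6 ('1'=53): chars_in_quartet=3 acc=0x2835 bytes_emitted=3
After char 7 ('r'=43): chars_in_quartet=4 acc=0xA0D6B -> emit 0A 0D 6B, reset; bytes_emitted=6
After char 8 ('z'=51): chars_in_quartet=1 acc=0x33 bytes_emitted=6
After char 9 ('I'=8): chars_in_quartet=2 acc=0xCC8 bytes_emitted=6
After char 10 ('A'=0): chars_in_quartet=3 acc=0x33200 bytes_emitted=6
Padding '=': partial quartet acc=0x33200 -> emit CC 80; bytes_emitted=8

Answer: 61 0A 6F 0A 0D 6B CC 80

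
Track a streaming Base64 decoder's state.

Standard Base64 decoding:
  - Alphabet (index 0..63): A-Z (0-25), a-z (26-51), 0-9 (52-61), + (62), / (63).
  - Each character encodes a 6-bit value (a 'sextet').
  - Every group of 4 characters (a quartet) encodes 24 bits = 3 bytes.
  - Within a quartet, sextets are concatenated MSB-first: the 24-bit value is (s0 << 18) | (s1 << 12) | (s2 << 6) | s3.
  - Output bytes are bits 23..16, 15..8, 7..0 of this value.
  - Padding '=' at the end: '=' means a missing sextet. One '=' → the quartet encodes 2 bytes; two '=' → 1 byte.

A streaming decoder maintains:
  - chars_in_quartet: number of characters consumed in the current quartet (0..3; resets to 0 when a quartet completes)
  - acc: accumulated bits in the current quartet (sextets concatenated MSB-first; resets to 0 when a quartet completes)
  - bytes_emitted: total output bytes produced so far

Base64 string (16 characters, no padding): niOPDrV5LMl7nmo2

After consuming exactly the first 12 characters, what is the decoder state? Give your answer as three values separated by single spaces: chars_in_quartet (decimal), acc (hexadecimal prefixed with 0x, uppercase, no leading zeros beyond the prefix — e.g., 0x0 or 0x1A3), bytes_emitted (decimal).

Answer: 0 0x0 9

Derivation:
After char 0 ('n'=39): chars_in_quartet=1 acc=0x27 bytes_emitted=0
After char 1 ('i'=34): chars_in_quartet=2 acc=0x9E2 bytes_emitted=0
After char 2 ('O'=14): chars_in_quartet=3 acc=0x2788E bytes_emitted=0
After char 3 ('P'=15): chars_in_quartet=4 acc=0x9E238F -> emit 9E 23 8F, reset; bytes_emitted=3
After char 4 ('D'=3): chars_in_quartet=1 acc=0x3 bytes_emitted=3
After char 5 ('r'=43): chars_in_quartet=2 acc=0xEB bytes_emitted=3
After char 6 ('V'=21): chars_in_quartet=3 acc=0x3AD5 bytes_emitted=3
After char 7 ('5'=57): chars_in_quartet=4 acc=0xEB579 -> emit 0E B5 79, reset; bytes_emitted=6
After char 8 ('L'=11): chars_in_quartet=1 acc=0xB bytes_emitted=6
After char 9 ('M'=12): chars_in_quartet=2 acc=0x2CC bytes_emitted=6
After char 10 ('l'=37): chars_in_quartet=3 acc=0xB325 bytes_emitted=6
After char 11 ('7'=59): chars_in_quartet=4 acc=0x2CC97B -> emit 2C C9 7B, reset; bytes_emitted=9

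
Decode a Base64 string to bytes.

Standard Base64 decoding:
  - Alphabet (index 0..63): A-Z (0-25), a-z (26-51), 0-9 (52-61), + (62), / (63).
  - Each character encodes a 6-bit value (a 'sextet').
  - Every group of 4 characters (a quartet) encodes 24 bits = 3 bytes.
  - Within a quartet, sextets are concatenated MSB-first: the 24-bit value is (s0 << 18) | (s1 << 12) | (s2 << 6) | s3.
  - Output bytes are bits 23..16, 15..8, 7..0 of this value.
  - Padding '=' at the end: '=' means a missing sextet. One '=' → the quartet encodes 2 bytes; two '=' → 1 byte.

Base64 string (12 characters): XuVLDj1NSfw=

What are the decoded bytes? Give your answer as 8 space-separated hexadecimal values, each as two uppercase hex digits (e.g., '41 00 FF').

Answer: 5E E5 4B 0E 3D 4D 49 FC

Derivation:
After char 0 ('X'=23): chars_in_quartet=1 acc=0x17 bytes_emitted=0
After char 1 ('u'=46): chars_in_quartet=2 acc=0x5EE bytes_emitted=0
After char 2 ('V'=21): chars_in_quartet=3 acc=0x17B95 bytes_emitted=0
After char 3 ('L'=11): chars_in_quartet=4 acc=0x5EE54B -> emit 5E E5 4B, reset; bytes_emitted=3
After char 4 ('D'=3): chars_in_quartet=1 acc=0x3 bytes_emitted=3
After char 5 ('j'=35): chars_in_quartet=2 acc=0xE3 bytes_emitted=3
After char 6 ('1'=53): chars_in_quartet=3 acc=0x38F5 bytes_emitted=3
After char 7 ('N'=13): chars_in_quartet=4 acc=0xE3D4D -> emit 0E 3D 4D, reset; bytes_emitted=6
After char 8 ('S'=18): chars_in_quartet=1 acc=0x12 bytes_emitted=6
After char 9 ('f'=31): chars_in_quartet=2 acc=0x49F bytes_emitted=6
After char 10 ('w'=48): chars_in_quartet=3 acc=0x127F0 bytes_emitted=6
Padding '=': partial quartet acc=0x127F0 -> emit 49 FC; bytes_emitted=8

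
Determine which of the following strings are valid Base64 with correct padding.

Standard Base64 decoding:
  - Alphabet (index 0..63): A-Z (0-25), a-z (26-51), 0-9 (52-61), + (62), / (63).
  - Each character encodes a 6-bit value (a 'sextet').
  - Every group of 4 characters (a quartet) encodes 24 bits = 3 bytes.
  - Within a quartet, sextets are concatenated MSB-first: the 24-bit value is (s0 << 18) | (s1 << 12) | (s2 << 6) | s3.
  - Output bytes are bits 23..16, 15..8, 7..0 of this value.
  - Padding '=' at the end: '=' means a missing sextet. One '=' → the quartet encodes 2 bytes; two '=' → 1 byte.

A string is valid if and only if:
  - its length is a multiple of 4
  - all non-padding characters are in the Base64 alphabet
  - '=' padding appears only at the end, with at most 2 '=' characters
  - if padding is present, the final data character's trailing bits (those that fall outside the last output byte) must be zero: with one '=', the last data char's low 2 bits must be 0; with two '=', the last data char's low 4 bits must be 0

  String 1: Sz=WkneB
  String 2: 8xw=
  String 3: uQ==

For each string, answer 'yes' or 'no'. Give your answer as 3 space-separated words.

String 1: 'Sz=WkneB' → invalid (bad char(s): ['=']; '=' in middle)
String 2: '8xw=' → valid
String 3: 'uQ==' → valid

Answer: no yes yes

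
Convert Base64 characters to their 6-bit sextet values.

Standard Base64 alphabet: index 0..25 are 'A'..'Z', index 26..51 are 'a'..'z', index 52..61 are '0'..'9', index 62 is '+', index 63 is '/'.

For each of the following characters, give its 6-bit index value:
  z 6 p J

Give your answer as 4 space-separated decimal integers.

'z': a..z range, 26 + ord('z') − ord('a') = 51
'6': 0..9 range, 52 + ord('6') − ord('0') = 58
'p': a..z range, 26 + ord('p') − ord('a') = 41
'J': A..Z range, ord('J') − ord('A') = 9

Answer: 51 58 41 9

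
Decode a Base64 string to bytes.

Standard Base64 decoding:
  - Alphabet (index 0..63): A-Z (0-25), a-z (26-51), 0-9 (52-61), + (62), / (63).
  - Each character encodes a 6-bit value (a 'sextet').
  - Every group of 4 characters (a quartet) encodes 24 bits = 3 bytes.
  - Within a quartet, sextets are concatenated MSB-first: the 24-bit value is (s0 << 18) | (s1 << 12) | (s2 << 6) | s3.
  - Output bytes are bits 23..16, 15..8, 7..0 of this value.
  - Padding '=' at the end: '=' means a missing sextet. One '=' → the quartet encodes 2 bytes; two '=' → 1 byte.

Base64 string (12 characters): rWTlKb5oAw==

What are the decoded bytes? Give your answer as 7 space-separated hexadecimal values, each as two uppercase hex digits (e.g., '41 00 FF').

Answer: AD 64 E5 29 BE 68 03

Derivation:
After char 0 ('r'=43): chars_in_quartet=1 acc=0x2B bytes_emitted=0
After char 1 ('W'=22): chars_in_quartet=2 acc=0xAD6 bytes_emitted=0
After char 2 ('T'=19): chars_in_quartet=3 acc=0x2B593 bytes_emitted=0
After char 3 ('l'=37): chars_in_quartet=4 acc=0xAD64E5 -> emit AD 64 E5, reset; bytes_emitted=3
After char 4 ('K'=10): chars_in_quartet=1 acc=0xA bytes_emitted=3
After char 5 ('b'=27): chars_in_quartet=2 acc=0x29B bytes_emitted=3
After char 6 ('5'=57): chars_in_quartet=3 acc=0xA6F9 bytes_emitted=3
After char 7 ('o'=40): chars_in_quartet=4 acc=0x29BE68 -> emit 29 BE 68, reset; bytes_emitted=6
After char 8 ('A'=0): chars_in_quartet=1 acc=0x0 bytes_emitted=6
After char 9 ('w'=48): chars_in_quartet=2 acc=0x30 bytes_emitted=6
Padding '==': partial quartet acc=0x30 -> emit 03; bytes_emitted=7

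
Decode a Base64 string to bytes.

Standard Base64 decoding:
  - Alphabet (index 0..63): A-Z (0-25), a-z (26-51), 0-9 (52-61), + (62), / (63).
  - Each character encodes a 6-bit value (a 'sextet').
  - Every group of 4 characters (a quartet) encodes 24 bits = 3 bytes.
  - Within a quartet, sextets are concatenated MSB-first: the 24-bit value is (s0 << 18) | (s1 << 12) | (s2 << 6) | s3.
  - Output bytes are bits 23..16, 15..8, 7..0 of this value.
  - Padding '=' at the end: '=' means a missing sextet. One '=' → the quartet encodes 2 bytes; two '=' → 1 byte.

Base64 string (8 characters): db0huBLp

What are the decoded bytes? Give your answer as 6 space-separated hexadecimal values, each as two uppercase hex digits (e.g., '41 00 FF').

After char 0 ('d'=29): chars_in_quartet=1 acc=0x1D bytes_emitted=0
After char 1 ('b'=27): chars_in_quartet=2 acc=0x75B bytes_emitted=0
After char 2 ('0'=52): chars_in_quartet=3 acc=0x1D6F4 bytes_emitted=0
After char 3 ('h'=33): chars_in_quartet=4 acc=0x75BD21 -> emit 75 BD 21, reset; bytes_emitted=3
After char 4 ('u'=46): chars_in_quartet=1 acc=0x2E bytes_emitted=3
After char 5 ('B'=1): chars_in_quartet=2 acc=0xB81 bytes_emitted=3
After char 6 ('L'=11): chars_in_quartet=3 acc=0x2E04B bytes_emitted=3
After char 7 ('p'=41): chars_in_quartet=4 acc=0xB812E9 -> emit B8 12 E9, reset; bytes_emitted=6

Answer: 75 BD 21 B8 12 E9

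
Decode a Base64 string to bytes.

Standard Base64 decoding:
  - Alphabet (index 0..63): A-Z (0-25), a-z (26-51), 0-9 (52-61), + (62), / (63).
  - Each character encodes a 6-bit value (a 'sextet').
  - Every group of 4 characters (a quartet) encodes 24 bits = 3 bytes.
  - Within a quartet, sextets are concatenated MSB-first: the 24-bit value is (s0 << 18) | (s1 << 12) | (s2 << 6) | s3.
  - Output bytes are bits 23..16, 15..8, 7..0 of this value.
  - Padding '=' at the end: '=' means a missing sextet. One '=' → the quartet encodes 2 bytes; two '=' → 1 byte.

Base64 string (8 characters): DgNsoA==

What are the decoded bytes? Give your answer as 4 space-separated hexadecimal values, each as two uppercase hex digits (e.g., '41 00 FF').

After char 0 ('D'=3): chars_in_quartet=1 acc=0x3 bytes_emitted=0
After char 1 ('g'=32): chars_in_quartet=2 acc=0xE0 bytes_emitted=0
After char 2 ('N'=13): chars_in_quartet=3 acc=0x380D bytes_emitted=0
After char 3 ('s'=44): chars_in_quartet=4 acc=0xE036C -> emit 0E 03 6C, reset; bytes_emitted=3
After char 4 ('o'=40): chars_in_quartet=1 acc=0x28 bytes_emitted=3
After char 5 ('A'=0): chars_in_quartet=2 acc=0xA00 bytes_emitted=3
Padding '==': partial quartet acc=0xA00 -> emit A0; bytes_emitted=4

Answer: 0E 03 6C A0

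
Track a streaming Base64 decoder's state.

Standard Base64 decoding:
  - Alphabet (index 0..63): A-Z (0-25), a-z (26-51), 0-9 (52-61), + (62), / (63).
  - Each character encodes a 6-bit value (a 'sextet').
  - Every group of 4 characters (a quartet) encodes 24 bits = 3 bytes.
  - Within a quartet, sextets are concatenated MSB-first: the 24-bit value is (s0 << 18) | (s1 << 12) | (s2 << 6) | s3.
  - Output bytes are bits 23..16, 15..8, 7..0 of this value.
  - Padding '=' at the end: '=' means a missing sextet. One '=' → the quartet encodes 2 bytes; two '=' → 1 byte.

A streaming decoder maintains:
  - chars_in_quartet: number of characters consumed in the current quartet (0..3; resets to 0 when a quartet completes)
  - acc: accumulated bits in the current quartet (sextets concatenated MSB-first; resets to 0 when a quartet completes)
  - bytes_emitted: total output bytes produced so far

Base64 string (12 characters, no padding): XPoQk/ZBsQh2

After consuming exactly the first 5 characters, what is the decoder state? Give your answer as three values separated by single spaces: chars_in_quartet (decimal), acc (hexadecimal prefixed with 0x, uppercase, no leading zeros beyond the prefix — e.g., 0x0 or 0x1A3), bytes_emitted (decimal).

After char 0 ('X'=23): chars_in_quartet=1 acc=0x17 bytes_emitted=0
After char 1 ('P'=15): chars_in_quartet=2 acc=0x5CF bytes_emitted=0
After char 2 ('o'=40): chars_in_quartet=3 acc=0x173E8 bytes_emitted=0
After char 3 ('Q'=16): chars_in_quartet=4 acc=0x5CFA10 -> emit 5C FA 10, reset; bytes_emitted=3
After char 4 ('k'=36): chars_in_quartet=1 acc=0x24 bytes_emitted=3

Answer: 1 0x24 3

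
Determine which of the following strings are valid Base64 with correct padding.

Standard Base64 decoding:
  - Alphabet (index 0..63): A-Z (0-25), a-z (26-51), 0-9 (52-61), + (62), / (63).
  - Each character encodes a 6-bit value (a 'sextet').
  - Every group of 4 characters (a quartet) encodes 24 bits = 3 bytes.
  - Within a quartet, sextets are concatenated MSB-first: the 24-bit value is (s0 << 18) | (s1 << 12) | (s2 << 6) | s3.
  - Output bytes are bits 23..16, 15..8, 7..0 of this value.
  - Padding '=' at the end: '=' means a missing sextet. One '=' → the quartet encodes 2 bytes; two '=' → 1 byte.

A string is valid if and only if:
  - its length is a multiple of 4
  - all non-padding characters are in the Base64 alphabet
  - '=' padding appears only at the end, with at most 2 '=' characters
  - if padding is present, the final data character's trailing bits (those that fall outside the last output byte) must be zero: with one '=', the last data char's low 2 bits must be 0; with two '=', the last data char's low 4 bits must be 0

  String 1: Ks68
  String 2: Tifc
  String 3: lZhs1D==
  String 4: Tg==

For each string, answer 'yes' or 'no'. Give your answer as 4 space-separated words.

Answer: yes yes no yes

Derivation:
String 1: 'Ks68' → valid
String 2: 'Tifc' → valid
String 3: 'lZhs1D==' → invalid (bad trailing bits)
String 4: 'Tg==' → valid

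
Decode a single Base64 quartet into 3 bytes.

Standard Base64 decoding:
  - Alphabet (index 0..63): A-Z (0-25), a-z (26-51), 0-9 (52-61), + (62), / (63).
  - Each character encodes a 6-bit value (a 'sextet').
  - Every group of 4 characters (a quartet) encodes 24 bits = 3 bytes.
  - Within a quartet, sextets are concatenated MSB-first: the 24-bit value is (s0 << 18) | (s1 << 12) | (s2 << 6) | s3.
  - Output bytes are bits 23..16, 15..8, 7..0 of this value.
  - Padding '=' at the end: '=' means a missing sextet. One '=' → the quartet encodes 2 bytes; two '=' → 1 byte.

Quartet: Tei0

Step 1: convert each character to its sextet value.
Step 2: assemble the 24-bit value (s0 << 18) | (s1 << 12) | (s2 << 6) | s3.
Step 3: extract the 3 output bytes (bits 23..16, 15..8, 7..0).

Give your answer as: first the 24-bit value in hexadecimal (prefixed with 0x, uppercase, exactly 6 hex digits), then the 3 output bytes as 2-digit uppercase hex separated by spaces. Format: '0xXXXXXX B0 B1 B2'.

Sextets: T=19, e=30, i=34, 0=52
24-bit: (19<<18) | (30<<12) | (34<<6) | 52
      = 0x4C0000 | 0x01E000 | 0x000880 | 0x000034
      = 0x4DE8B4
Bytes: (v>>16)&0xFF=4D, (v>>8)&0xFF=E8, v&0xFF=B4

Answer: 0x4DE8B4 4D E8 B4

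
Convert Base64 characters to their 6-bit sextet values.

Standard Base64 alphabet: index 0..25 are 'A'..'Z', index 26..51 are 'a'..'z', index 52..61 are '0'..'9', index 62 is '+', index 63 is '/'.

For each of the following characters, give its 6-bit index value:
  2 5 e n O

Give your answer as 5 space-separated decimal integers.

Answer: 54 57 30 39 14

Derivation:
'2': 0..9 range, 52 + ord('2') − ord('0') = 54
'5': 0..9 range, 52 + ord('5') − ord('0') = 57
'e': a..z range, 26 + ord('e') − ord('a') = 30
'n': a..z range, 26 + ord('n') − ord('a') = 39
'O': A..Z range, ord('O') − ord('A') = 14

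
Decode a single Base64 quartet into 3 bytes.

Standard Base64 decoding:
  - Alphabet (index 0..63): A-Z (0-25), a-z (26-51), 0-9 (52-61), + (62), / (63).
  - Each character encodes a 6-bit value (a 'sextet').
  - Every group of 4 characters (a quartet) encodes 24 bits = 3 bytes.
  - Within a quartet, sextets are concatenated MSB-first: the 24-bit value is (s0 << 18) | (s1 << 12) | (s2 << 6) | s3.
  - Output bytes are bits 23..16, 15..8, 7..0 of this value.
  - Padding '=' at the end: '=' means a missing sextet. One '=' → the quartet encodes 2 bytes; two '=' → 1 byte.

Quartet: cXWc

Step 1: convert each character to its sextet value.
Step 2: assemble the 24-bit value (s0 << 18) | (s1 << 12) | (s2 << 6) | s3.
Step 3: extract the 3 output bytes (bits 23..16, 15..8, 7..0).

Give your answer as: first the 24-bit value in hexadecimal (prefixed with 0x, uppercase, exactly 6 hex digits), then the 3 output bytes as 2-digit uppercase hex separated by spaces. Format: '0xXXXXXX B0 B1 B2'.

Sextets: c=28, X=23, W=22, c=28
24-bit: (28<<18) | (23<<12) | (22<<6) | 28
      = 0x700000 | 0x017000 | 0x000580 | 0x00001C
      = 0x71759C
Bytes: (v>>16)&0xFF=71, (v>>8)&0xFF=75, v&0xFF=9C

Answer: 0x71759C 71 75 9C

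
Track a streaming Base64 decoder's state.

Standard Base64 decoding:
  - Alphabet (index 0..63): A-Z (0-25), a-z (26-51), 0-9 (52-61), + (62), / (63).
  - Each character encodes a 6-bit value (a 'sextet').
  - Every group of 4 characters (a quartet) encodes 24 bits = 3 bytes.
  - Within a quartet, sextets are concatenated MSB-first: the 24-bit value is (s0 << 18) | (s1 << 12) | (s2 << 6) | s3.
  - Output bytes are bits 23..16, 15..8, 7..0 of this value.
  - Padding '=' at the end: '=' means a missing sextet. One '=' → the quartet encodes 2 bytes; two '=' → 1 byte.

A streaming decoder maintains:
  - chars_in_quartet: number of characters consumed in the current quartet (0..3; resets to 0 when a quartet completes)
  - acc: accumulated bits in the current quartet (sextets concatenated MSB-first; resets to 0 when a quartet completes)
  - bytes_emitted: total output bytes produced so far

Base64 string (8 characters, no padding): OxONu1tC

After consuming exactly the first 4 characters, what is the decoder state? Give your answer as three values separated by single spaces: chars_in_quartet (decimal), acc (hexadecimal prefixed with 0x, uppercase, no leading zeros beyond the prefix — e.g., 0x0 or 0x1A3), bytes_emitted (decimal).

Answer: 0 0x0 3

Derivation:
After char 0 ('O'=14): chars_in_quartet=1 acc=0xE bytes_emitted=0
After char 1 ('x'=49): chars_in_quartet=2 acc=0x3B1 bytes_emitted=0
After char 2 ('O'=14): chars_in_quartet=3 acc=0xEC4E bytes_emitted=0
After char 3 ('N'=13): chars_in_quartet=4 acc=0x3B138D -> emit 3B 13 8D, reset; bytes_emitted=3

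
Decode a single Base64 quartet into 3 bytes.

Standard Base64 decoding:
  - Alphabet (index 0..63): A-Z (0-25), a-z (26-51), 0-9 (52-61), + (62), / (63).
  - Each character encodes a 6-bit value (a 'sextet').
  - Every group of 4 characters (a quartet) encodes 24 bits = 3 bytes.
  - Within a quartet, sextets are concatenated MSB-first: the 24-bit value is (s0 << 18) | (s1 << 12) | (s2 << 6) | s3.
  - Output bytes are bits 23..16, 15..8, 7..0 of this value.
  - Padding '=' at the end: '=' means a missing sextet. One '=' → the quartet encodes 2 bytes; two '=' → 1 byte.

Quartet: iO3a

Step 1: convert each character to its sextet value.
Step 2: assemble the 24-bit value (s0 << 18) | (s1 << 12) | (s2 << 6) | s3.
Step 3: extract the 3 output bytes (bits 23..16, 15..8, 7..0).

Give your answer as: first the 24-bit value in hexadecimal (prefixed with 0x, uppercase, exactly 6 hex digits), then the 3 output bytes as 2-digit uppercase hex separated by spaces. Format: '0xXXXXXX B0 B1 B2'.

Sextets: i=34, O=14, 3=55, a=26
24-bit: (34<<18) | (14<<12) | (55<<6) | 26
      = 0x880000 | 0x00E000 | 0x000DC0 | 0x00001A
      = 0x88EDDA
Bytes: (v>>16)&0xFF=88, (v>>8)&0xFF=ED, v&0xFF=DA

Answer: 0x88EDDA 88 ED DA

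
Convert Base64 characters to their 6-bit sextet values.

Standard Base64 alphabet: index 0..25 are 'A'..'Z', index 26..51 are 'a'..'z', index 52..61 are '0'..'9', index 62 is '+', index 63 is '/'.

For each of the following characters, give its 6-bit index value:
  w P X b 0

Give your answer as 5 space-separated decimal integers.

'w': a..z range, 26 + ord('w') − ord('a') = 48
'P': A..Z range, ord('P') − ord('A') = 15
'X': A..Z range, ord('X') − ord('A') = 23
'b': a..z range, 26 + ord('b') − ord('a') = 27
'0': 0..9 range, 52 + ord('0') − ord('0') = 52

Answer: 48 15 23 27 52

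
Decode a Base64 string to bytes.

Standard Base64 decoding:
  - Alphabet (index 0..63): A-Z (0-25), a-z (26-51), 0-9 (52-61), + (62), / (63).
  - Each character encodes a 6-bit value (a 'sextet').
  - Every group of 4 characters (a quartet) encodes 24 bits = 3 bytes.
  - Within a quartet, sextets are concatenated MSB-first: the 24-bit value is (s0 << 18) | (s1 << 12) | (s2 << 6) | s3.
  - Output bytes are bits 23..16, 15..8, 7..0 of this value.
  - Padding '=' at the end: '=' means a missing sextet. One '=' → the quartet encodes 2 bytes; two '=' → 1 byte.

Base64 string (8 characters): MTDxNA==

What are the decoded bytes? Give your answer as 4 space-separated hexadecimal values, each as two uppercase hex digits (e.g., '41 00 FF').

After char 0 ('M'=12): chars_in_quartet=1 acc=0xC bytes_emitted=0
After char 1 ('T'=19): chars_in_quartet=2 acc=0x313 bytes_emitted=0
After char 2 ('D'=3): chars_in_quartet=3 acc=0xC4C3 bytes_emitted=0
After char 3 ('x'=49): chars_in_quartet=4 acc=0x3130F1 -> emit 31 30 F1, reset; bytes_emitted=3
After char 4 ('N'=13): chars_in_quartet=1 acc=0xD bytes_emitted=3
After char 5 ('A'=0): chars_in_quartet=2 acc=0x340 bytes_emitted=3
Padding '==': partial quartet acc=0x340 -> emit 34; bytes_emitted=4

Answer: 31 30 F1 34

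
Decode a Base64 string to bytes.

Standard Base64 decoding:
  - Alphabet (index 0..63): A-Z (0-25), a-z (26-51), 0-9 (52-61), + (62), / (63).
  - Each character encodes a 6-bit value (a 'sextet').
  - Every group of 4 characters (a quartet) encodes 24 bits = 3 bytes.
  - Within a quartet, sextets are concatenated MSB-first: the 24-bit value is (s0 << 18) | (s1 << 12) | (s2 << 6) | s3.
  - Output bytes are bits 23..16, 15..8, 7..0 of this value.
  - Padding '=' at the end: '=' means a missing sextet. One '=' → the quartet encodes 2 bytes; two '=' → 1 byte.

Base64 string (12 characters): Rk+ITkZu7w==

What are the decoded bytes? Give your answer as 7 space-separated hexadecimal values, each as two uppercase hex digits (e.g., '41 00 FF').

After char 0 ('R'=17): chars_in_quartet=1 acc=0x11 bytes_emitted=0
After char 1 ('k'=36): chars_in_quartet=2 acc=0x464 bytes_emitted=0
After char 2 ('+'=62): chars_in_quartet=3 acc=0x1193E bytes_emitted=0
After char 3 ('I'=8): chars_in_quartet=4 acc=0x464F88 -> emit 46 4F 88, reset; bytes_emitted=3
After char 4 ('T'=19): chars_in_quartet=1 acc=0x13 bytes_emitted=3
After char 5 ('k'=36): chars_in_quartet=2 acc=0x4E4 bytes_emitted=3
After char 6 ('Z'=25): chars_in_quartet=3 acc=0x13919 bytes_emitted=3
After char 7 ('u'=46): chars_in_quartet=4 acc=0x4E466E -> emit 4E 46 6E, reset; bytes_emitted=6
After char 8 ('7'=59): chars_in_quartet=1 acc=0x3B bytes_emitted=6
After char 9 ('w'=48): chars_in_quartet=2 acc=0xEF0 bytes_emitted=6
Padding '==': partial quartet acc=0xEF0 -> emit EF; bytes_emitted=7

Answer: 46 4F 88 4E 46 6E EF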